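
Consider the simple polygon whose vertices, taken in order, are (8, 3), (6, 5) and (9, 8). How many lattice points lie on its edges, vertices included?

6

Summing gcd(|Δx|,|Δy|) over the edges gives the boundary count: gcd(2,2) + gcd(3,3) + gcd(1,5) = 2+3+1 = 6.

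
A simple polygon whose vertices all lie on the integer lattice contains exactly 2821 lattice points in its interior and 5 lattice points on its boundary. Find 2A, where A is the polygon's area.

5645

By Pick's theorem, A = I + B/2 − 1 = 2821 + 5/2 − 1 = 5645/2.
Hence 2A = 5645.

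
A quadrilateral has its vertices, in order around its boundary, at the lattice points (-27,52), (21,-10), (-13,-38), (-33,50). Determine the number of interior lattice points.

By the shoelace formula, twice the signed area is |((-27)·(-10) − 21·52) + (21·(-38) − (-13)·(-10)) + ((-13)·50 − (-33)·(-38)) + ((-33)·52 − (-27)·50)| = 4020, so the area is 2010.
Along each edge there are gcd(|Δx|,|Δy|)+1 lattice points, so counting each shared vertex once the boundary has gcd(48,62) + gcd(34,28) + gcd(20,88) + gcd(6,2) = 2+2+4+2 = 10.
Pick's theorem gives I = A − B/2 + 1 = 2010 − 10/2 + 1 = 2006.

2006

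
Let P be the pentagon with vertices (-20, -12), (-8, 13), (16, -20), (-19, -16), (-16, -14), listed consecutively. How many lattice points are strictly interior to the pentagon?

By the shoelace formula, twice the signed area is |((-20)·13 − (-8)·(-12)) + ((-8)·(-20) − 16·13) + (16·(-16) − (-19)·(-20)) + ((-19)·(-14) − (-16)·(-16)) + ((-16)·(-12) − (-20)·(-14))| = 1118, so the area is 559.
Summing gcd(|Δx|,|Δy|) over the edges gives the boundary count: gcd(12,25) + gcd(24,33) + gcd(35,4) + gcd(3,2) + gcd(4,2) = 1+3+1+1+2 = 8.
By Pick's theorem A = I + B/2 − 1, so I = 559 − 8/2 + 1 = 556.

556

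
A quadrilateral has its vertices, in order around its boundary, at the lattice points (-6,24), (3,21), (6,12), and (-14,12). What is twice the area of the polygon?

312

Using the shoelace formula, 2A = |[(-6)·21 − 3·24] + [3·12 − 6·21] + [6·12 − (-14)·12] + [(-14)·24 − (-6)·12]| = 312, so the area is 156.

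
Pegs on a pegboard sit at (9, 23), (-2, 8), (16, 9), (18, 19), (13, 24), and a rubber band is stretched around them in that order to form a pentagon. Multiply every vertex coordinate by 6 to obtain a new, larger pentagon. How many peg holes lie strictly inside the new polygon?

6847

Using the shoelace formula, 2A = |[9·8 − (-2)·23] + [(-2)·9 − 16·8] + [16·19 − 18·9] + [18·24 − 13·19] + [13·23 − 9·24]| = 382, so the area is 191.
The number of boundary lattice points is Σ gcd(|Δx|,|Δy|) = gcd(11,15) + gcd(18,1) + gcd(2,10) + gcd(5,5) + gcd(4,1) = 1+1+2+5+1 = 10.
Scaling by 6 multiplies the area by 6² = 36 (so the new area is 6876) and multiplies the boundary lattice-point count by 6, giving 60.
By Pick's theorem, the interior count of the dilated polygon is 6876 − 60/2 + 1 = 6847.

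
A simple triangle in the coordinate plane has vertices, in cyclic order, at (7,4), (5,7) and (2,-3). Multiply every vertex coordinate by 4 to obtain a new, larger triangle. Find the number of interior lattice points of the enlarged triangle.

227

By the shoelace formula, twice the signed area is |[7·7 − 5·4] + [5·(-3) − 2·7] + [2·4 − 7·(-3)]| = 29, so the area is 29/2.
Along each edge there are gcd(|Δx|,|Δy|)+1 lattice points, so counting each shared vertex once the boundary has gcd(2,3) + gcd(3,10) + gcd(5,7) = 1+1+1 = 3.
Scaling by 4 multiplies the area by 4² = 16 (so the new area is 232) and multiplies the boundary lattice-point count by 4, giving 12.
By Pick's theorem, the interior count of the dilated polygon is 232 − 12/2 + 1 = 227.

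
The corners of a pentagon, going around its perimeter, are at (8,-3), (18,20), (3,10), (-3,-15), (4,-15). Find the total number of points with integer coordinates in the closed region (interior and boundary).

The shoelace formula gives twice the area as |(8·20 − 18·(-3)) + (18·10 − 3·20) + (3·(-15) − (-3)·10) + ((-3)·(-15) − 4·(-15)) + (4·(-3) − 8·(-15))| = 532, so the area is 266.
The number of boundary lattice points is Σ gcd(|Δx|,|Δy|) = gcd(10,23) + gcd(15,10) + gcd(6,25) + gcd(7,0) + gcd(4,12) = 1+5+1+7+4 = 18.
Pick's theorem gives I = A − B/2 + 1 = 266 − 18/2 + 1 = 258, so the closed region contains I + B = 258 + 18 = 276 lattice points.

276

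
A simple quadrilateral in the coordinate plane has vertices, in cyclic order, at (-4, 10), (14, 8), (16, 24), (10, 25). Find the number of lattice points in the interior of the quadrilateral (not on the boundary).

196

The shoelace formula gives twice the area as |[(-4)·8 − 14·10] + [14·24 − 16·8] + [16·25 − 10·24] + [10·10 − (-4)·25]| = 396, so the area is 198.
The number of boundary lattice points is Σ gcd(|Δx|,|Δy|) = gcd(18,2) + gcd(2,16) + gcd(6,1) + gcd(14,15) = 2+2+1+1 = 6.
By Pick's theorem A = I + B/2 − 1, so I = 198 − 6/2 + 1 = 196.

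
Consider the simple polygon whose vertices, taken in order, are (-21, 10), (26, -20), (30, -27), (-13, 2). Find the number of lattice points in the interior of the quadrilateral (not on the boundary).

156

By the shoelace formula, twice the signed area is |((-21)·(-20) − 26·10) + (26·(-27) − 30·(-20)) + (30·2 − (-13)·(-27)) + ((-13)·10 − (-21)·2)| = 321, so the area is 321/2.
Summing gcd(|Δx|,|Δy|) over the edges gives the boundary count: gcd(47,30) + gcd(4,7) + gcd(43,29) + gcd(8,8) = 1+1+1+8 = 11.
Pick's theorem gives I = A − B/2 + 1 = 321/2 − 11/2 + 1 = 156.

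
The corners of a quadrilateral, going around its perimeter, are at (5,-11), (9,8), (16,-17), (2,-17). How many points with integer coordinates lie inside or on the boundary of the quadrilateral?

169

Using the shoelace formula, 2A = |[5·8 − 9·(-11)] + [9·(-17) − 16·8] + [16·(-17) − 2·(-17)] + [2·(-11) − 5·(-17)]| = 317, so the area is 317/2.
The number of boundary lattice points is Σ gcd(|Δx|,|Δy|) = gcd(4,19) + gcd(7,25) + gcd(14,0) + gcd(3,6) = 1+1+14+3 = 19.
Pick's theorem gives I = A − B/2 + 1 = 317/2 − 19/2 + 1 = 150, so the closed region contains I + B = 150 + 19 = 169 lattice points.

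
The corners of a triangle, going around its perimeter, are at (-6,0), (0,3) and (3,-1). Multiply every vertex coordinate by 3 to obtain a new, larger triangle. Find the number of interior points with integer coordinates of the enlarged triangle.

142

Using the shoelace formula, 2A = |((-6)·3 − 0·0) + (0·(-1) − 3·3) + (3·0 − (-6)·(-1))| = 33, so the area is 33/2.
Summing gcd(|Δx|,|Δy|) over the edges gives the boundary count: gcd(6,3) + gcd(3,4) + gcd(9,1) = 3+1+1 = 5.
Scaling by 3 multiplies the area by 3² = 9 (so the new area is 148.5) and multiplies the boundary lattice-point count by 3, giving 15.
By Pick's theorem, the interior count of the dilated polygon is 148.5 − 15/2 + 1 = 142.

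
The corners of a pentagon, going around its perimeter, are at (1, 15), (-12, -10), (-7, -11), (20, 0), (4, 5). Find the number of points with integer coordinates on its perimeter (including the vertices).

The number of boundary lattice points is Σ gcd(|Δx|,|Δy|) = gcd(13,25) + gcd(5,1) + gcd(27,11) + gcd(16,5) + gcd(3,10) = 1+1+1+1+1 = 5.

5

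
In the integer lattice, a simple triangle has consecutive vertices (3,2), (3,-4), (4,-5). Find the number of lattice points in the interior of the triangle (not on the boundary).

By the shoelace formula, twice the signed area is |(3·(-4) − 3·2) + (3·(-5) − 4·(-4)) + (4·2 − 3·(-5))| = 6, so the area is 3.
Summing gcd(|Δx|,|Δy|) over the edges gives the boundary count: gcd(0,6) + gcd(1,1) + gcd(1,7) = 6+1+1 = 8.
Pick's theorem gives I = A − B/2 + 1 = 3 − 8/2 + 1 = 0.

0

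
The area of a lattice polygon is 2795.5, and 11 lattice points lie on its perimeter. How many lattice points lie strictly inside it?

From Pick's theorem, I = A − B/2 + 1 = 2795.5 − 11/2 + 1 = 2791.

2791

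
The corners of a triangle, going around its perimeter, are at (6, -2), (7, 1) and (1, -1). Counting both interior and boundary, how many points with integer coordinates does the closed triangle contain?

Using the shoelace formula, 2A = |(6·1 − 7·(-2)) + (7·(-1) − 1·1) + (1·(-2) − 6·(-1))| = 16, so the area is 8.
Summing gcd(|Δx|,|Δy|) over the edges gives the boundary count: gcd(1,3) + gcd(6,2) + gcd(5,1) = 1+2+1 = 4.
Pick's theorem gives I = A − B/2 + 1 = 8 − 4/2 + 1 = 7, so the closed region contains I + B = 7 + 4 = 11 lattice points.

11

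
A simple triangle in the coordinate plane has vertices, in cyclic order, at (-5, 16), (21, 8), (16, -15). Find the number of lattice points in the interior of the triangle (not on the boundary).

318

By the shoelace formula, twice the signed area is |[(-5)·8 − 21·16] + [21·(-15) − 16·8] + [16·16 − (-5)·(-15)]| = 638, so the area is 319.
Along each edge there are gcd(|Δx|,|Δy|)+1 lattice points, so counting each shared vertex once the boundary has gcd(26,8) + gcd(5,23) + gcd(21,31) = 2+1+1 = 4.
Pick's theorem gives I = A − B/2 + 1 = 319 − 4/2 + 1 = 318.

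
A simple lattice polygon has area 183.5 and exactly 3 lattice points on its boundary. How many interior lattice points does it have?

183

Pick's theorem A = I + B/2 − 1 rearranges to I = A − B/2 + 1 = 183.5 − 3/2 + 1 = 183.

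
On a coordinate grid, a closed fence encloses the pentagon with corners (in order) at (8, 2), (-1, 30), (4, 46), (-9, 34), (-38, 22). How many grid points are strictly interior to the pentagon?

732

By the shoelace formula, twice the signed area is |(8·30 − (-1)·2) + ((-1)·46 − 4·30) + (4·34 − (-9)·46) + ((-9)·22 − (-38)·34) + ((-38)·2 − 8·22)| = 1468, so the area is 734.
Summing gcd(|Δx|,|Δy|) over the edges gives the boundary count: gcd(9,28) + gcd(5,16) + gcd(13,12) + gcd(29,12) + gcd(46,20) = 1+1+1+1+2 = 6.
By Pick's theorem A = I + B/2 − 1, so I = 734 − 6/2 + 1 = 732.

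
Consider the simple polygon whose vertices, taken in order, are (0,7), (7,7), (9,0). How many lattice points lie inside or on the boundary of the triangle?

30

By the shoelace formula, twice the signed area is |(0·7 − 7·7) + (7·0 − 9·7) + (9·7 − 0·0)| = 49, so the area is 24.5.
The number of boundary lattice points is Σ gcd(|Δx|,|Δy|) = gcd(7,0) + gcd(2,7) + gcd(9,7) = 7+1+1 = 9.
Pick's theorem gives I = A − B/2 + 1 = 24.5 − 9/2 + 1 = 21, so the closed region contains I + B = 21 + 9 = 30 lattice points.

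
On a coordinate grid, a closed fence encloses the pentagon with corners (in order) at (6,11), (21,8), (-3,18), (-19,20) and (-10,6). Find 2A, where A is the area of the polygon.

By the shoelace formula, twice the signed area is |(6·8 − 21·11) + (21·18 − (-3)·8) + ((-3)·20 − (-19)·18) + ((-19)·6 − (-10)·20) + ((-10)·11 − 6·6)| = 441, so the area is 441/2.

441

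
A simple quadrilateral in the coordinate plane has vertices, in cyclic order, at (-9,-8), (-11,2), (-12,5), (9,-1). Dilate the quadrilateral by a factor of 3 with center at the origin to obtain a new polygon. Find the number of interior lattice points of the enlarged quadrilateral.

By the shoelace formula, twice the signed area is |((-9)·2 − (-11)·(-8)) + ((-11)·5 − (-12)·2) + ((-12)·(-1) − 9·5) + (9·(-8) − (-9)·(-1))| = 251, so the area is 125.5.
Summing gcd(|Δx|,|Δy|) over the edges gives the boundary count: gcd(2,10) + gcd(1,3) + gcd(21,6) + gcd(18,7) = 2+1+3+1 = 7.
Scaling by 3 multiplies the area by 3² = 9 (so the new area is 1129.5) and multiplies the boundary lattice-point count by 3, giving 21.
By Pick's theorem, the interior count of the dilated polygon is 1129.5 − 21/2 + 1 = 1120.

1120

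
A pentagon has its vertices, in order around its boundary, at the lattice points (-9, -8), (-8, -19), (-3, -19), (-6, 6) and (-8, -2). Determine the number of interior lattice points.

84

Using the shoelace formula, 2A = |((-9)·(-19) − (-8)·(-8)) + ((-8)·(-19) − (-3)·(-19)) + ((-3)·6 − (-6)·(-19)) + ((-6)·(-2) − (-8)·6) + ((-8)·(-8) − (-9)·(-2))| = 176, so the area is 88.
Summing gcd(|Δx|,|Δy|) over the edges gives the boundary count: gcd(1,11) + gcd(5,0) + gcd(3,25) + gcd(2,8) + gcd(1,6) = 1+5+1+2+1 = 10.
Pick's theorem gives I = A − B/2 + 1 = 88 − 10/2 + 1 = 84.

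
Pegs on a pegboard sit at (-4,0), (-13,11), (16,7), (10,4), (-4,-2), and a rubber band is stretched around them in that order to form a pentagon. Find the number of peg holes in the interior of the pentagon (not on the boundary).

By the shoelace formula, twice the signed area is |((-4)·11 − (-13)·0) + ((-13)·7 − 16·11) + (16·4 − 10·7) + (10·(-2) − (-4)·4) + ((-4)·0 − (-4)·(-2))| = 329, so the area is 329/2.
Summing gcd(|Δx|,|Δy|) over the edges gives the boundary count: gcd(9,11) + gcd(29,4) + gcd(6,3) + gcd(14,6) + gcd(0,2) = 1+1+3+2+2 = 9.
By Pick's theorem A = I + B/2 − 1, so I = 329/2 − 9/2 + 1 = 161.

161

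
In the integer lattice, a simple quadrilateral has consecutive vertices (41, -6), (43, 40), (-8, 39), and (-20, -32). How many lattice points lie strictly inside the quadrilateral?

3180

Using the shoelace formula, 2A = |[41·40 − 43·(-6)] + [43·39 − (-8)·40] + [(-8)·(-32) − (-20)·39] + [(-20)·(-6) − 41·(-32)]| = 6363, so the area is 6363/2.
The number of boundary lattice points is Σ gcd(|Δx|,|Δy|) = gcd(2,46) + gcd(51,1) + gcd(12,71) + gcd(61,26) = 2+1+1+1 = 5.
By Pick's theorem A = I + B/2 − 1, so I = 6363/2 − 5/2 + 1 = 3180.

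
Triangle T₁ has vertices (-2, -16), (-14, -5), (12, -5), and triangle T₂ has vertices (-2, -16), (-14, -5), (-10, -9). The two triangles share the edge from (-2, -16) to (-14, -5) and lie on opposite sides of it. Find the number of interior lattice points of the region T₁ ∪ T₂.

130

The union is the simple quadrilateral with vertices (-2, -16), (12, -5), (-14, -5), (-10, -9) in order.
The shoelace formula gives twice the area as |[(-2)·(-5) − 12·(-16)] + [12·(-5) − (-14)·(-5)] + [(-14)·(-9) − (-10)·(-5)] + [(-10)·(-16) − (-2)·(-9)]| = 290, so the area is 145.
Summing gcd(|Δx|,|Δy|) over the edges gives the boundary count: gcd(14,11) + gcd(26,0) + gcd(4,4) + gcd(8,7) = 1+26+4+1 = 32.
By Pick's theorem I = A − B/2 + 1 = 145 − 32/2 + 1 = 130.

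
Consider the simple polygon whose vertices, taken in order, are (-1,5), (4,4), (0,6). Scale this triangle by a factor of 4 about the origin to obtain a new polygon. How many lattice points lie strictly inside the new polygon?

41

Using the shoelace formula, 2A = |((-1)·4 − 4·5) + (4·6 − 0·4) + (0·5 − (-1)·6)| = 6, so the area is 3.
Summing gcd(|Δx|,|Δy|) over the edges gives the boundary count: gcd(5,1) + gcd(4,2) + gcd(1,1) = 1+2+1 = 4.
Scaling by 4 multiplies the area by 4² = 16 (so the new area is 48) and multiplies the boundary lattice-point count by 4, giving 16.
By Pick's theorem, the interior count of the dilated polygon is 48 − 16/2 + 1 = 41.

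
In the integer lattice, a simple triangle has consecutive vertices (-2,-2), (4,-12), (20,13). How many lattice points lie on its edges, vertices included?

The number of boundary lattice points is Σ gcd(|Δx|,|Δy|) = gcd(6,10) + gcd(16,25) + gcd(22,15) = 2+1+1 = 4.

4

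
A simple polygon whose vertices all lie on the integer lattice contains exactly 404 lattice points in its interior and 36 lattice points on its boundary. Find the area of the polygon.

421

Pick's theorem states A = I + B/2 − 1, so A = 404 + 36/2 − 1 = 421.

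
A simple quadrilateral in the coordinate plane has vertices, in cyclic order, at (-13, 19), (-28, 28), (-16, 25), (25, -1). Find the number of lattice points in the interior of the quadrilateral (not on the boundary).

112

Using the shoelace formula, 2A = |((-13)·28 − (-28)·19) + ((-28)·25 − (-16)·28) + ((-16)·(-1) − 25·25) + (25·19 − (-13)·(-1))| = 231, so the area is 231/2.
The number of boundary lattice points is Σ gcd(|Δx|,|Δy|) = gcd(15,9) + gcd(12,3) + gcd(41,26) + gcd(38,20) = 3+3+1+2 = 9.
Pick's theorem gives I = A − B/2 + 1 = 231/2 − 9/2 + 1 = 112.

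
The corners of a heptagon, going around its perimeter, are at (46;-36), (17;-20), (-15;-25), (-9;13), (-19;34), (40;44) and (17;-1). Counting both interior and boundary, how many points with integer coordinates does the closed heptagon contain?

2536

The shoelace formula gives twice the area as |[46·(-20) − 17·(-36)] + [17·(-25) − (-15)·(-20)] + [(-15)·13 − (-9)·(-25)] + [(-9)·34 − (-19)·13] + [(-19)·44 − 40·34] + [40·(-1) − 17·44] + [17·(-36) − 46·(-1)]| = 5062, so the area is 2531.
Summing gcd(|Δx|,|Δy|) over the edges gives the boundary count: gcd(29,16) + gcd(32,5) + gcd(6,38) + gcd(10,21) + gcd(59,10) + gcd(23,45) + gcd(29,35) = 1+1+2+1+1+1+1 = 8.
Pick's theorem gives I = A − B/2 + 1 = 2531 − 8/2 + 1 = 2528, so the closed region contains I + B = 2528 + 8 = 2536 lattice points.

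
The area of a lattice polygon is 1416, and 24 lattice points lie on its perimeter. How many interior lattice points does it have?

1405

From Pick's theorem, I = A − B/2 + 1 = 1416 − 24/2 + 1 = 1405.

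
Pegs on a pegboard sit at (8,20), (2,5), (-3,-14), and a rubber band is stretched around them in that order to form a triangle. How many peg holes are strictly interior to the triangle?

Using the shoelace formula, 2A = |[8·5 − 2·20] + [2·(-14) − (-3)·5] + [(-3)·20 − 8·(-14)]| = 39, so the area is 19.5.
The number of boundary lattice points is Σ gcd(|Δx|,|Δy|) = gcd(6,15) + gcd(5,19) + gcd(11,34) = 3+1+1 = 5.
By Pick's theorem A = I + B/2 − 1, so I = 19.5 − 5/2 + 1 = 18.

18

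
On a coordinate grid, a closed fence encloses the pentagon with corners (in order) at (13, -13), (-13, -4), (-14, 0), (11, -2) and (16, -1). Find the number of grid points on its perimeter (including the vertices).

7

Along each edge there are gcd(|Δx|,|Δy|)+1 lattice points, so counting each shared vertex once the boundary has gcd(26,9) + gcd(1,4) + gcd(25,2) + gcd(5,1) + gcd(3,12) = 1+1+1+1+3 = 7.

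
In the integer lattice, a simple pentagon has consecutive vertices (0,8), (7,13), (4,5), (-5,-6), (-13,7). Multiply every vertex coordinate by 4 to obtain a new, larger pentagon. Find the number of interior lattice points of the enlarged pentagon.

2303

By the shoelace formula, twice the signed area is |[0·13 − 7·8] + [7·5 − 4·13] + [4·(-6) − (-5)·5] + [(-5)·7 − (-13)·(-6)] + [(-13)·8 − 0·7]| = 289, so the area is 144.5.
Along each edge there are gcd(|Δx|,|Δy|)+1 lattice points, so counting each shared vertex once the boundary has gcd(7,5) + gcd(3,8) + gcd(9,11) + gcd(8,13) + gcd(13,1) = 1+1+1+1+1 = 5.
Scaling by 4 multiplies the area by 4² = 16 (so the new area is 2312) and multiplies the boundary lattice-point count by 4, giving 20.
By Pick's theorem, the interior count of the dilated polygon is 2312 − 20/2 + 1 = 2303.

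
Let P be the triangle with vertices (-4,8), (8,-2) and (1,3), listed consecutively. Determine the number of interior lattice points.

2

Using the shoelace formula, 2A = |[(-4)·(-2) − 8·8] + [8·3 − 1·(-2)] + [1·8 − (-4)·3]| = 10, so the area is 5.
The number of boundary lattice points is Σ gcd(|Δx|,|Δy|) = gcd(12,10) + gcd(7,5) + gcd(5,5) = 2+1+5 = 8.
Pick's theorem gives I = A − B/2 + 1 = 5 − 8/2 + 1 = 2.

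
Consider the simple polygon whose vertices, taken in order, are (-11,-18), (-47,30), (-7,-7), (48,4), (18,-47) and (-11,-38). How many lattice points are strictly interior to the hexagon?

By the shoelace formula, twice the signed area is |((-11)·30 − (-47)·(-18)) + ((-47)·(-7) − (-7)·30) + ((-7)·4 − 48·(-7)) + (48·(-47) − 18·4) + (18·(-38) − (-11)·(-47)) + ((-11)·(-18) − (-11)·(-38))| = 4078, so the area is 2039.
Summing gcd(|Δx|,|Δy|) over the edges gives the boundary count: gcd(36,48) + gcd(40,37) + gcd(55,11) + gcd(30,51) + gcd(29,9) + gcd(0,20) = 12+1+11+3+1+20 = 48.
Pick's theorem gives I = A − B/2 + 1 = 2039 − 48/2 + 1 = 2016.

2016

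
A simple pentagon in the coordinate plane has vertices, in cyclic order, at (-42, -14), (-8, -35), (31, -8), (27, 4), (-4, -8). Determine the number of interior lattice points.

1179

Using the shoelace formula, 2A = |[(-42)·(-35) − (-8)·(-14)] + [(-8)·(-8) − 31·(-35)] + [31·4 − 27·(-8)] + [27·(-8) − (-4)·4] + [(-4)·(-14) − (-42)·(-8)]| = 2367, so the area is 2367/2.
Summing gcd(|Δx|,|Δy|) over the edges gives the boundary count: gcd(34,21) + gcd(39,27) + gcd(4,12) + gcd(31,12) + gcd(38,6) = 1+3+4+1+2 = 11.
By Pick's theorem A = I + B/2 − 1, so I = 2367/2 − 11/2 + 1 = 1179.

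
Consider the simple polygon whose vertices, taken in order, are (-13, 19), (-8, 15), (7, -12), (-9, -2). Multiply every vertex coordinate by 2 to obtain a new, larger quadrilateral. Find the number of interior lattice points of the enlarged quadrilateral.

The shoelace formula gives twice the area as |((-13)·15 − (-8)·19) + ((-8)·(-12) − 7·15) + (7·(-2) − (-9)·(-12)) + ((-9)·19 − (-13)·(-2))| = 371, so the area is 185.5.
Summing gcd(|Δx|,|Δy|) over the edges gives the boundary count: gcd(5,4) + gcd(15,27) + gcd(16,10) + gcd(4,21) = 1+3+2+1 = 7.
Scaling by 2 multiplies the area by 2² = 4 (so the new area is 742) and multiplies the boundary lattice-point count by 2, giving 14.
By Pick's theorem, the interior count of the dilated polygon is 742 − 14/2 + 1 = 736.

736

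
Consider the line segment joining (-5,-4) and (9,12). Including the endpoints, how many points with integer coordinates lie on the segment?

3

The number of lattice points on a segment between lattice points is gcd(|Δx|,|Δy|) + 1 = gcd(14,16) + 1 = 2 + 1 = 3.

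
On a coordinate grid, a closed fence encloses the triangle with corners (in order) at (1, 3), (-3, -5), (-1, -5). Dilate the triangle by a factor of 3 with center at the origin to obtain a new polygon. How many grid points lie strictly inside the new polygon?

61

Using the shoelace formula, 2A = |(1·(-5) − (-3)·3) + ((-3)·(-5) − (-1)·(-5)) + ((-1)·3 − 1·(-5))| = 16, so the area is 8.
The number of boundary lattice points is Σ gcd(|Δx|,|Δy|) = gcd(4,8) + gcd(2,0) + gcd(2,8) = 4+2+2 = 8.
Scaling by 3 multiplies the area by 3² = 9 (so the new area is 72) and multiplies the boundary lattice-point count by 3, giving 24.
By Pick's theorem, the interior count of the dilated polygon is 72 − 24/2 + 1 = 61.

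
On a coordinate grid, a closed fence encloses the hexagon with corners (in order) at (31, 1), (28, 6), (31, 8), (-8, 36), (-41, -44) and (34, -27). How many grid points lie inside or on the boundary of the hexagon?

By the shoelace formula, twice the signed area is |(31·6 − 28·1) + (28·8 − 31·6) + (31·36 − (-8)·8) + ((-8)·(-44) − (-41)·36) + ((-41)·(-27) − 34·(-44)) + (34·1 − 31·(-27))| = 6678, so the area is 3339.
Along each edge there are gcd(|Δx|,|Δy|)+1 lattice points, so counting each shared vertex once the boundary has gcd(3,5) + gcd(3,2) + gcd(39,28) + gcd(33,80) + gcd(75,17) + gcd(3,28) = 1+1+1+1+1+1 = 6.
Pick's theorem gives I = A − B/2 + 1 = 3339 − 6/2 + 1 = 3337, so the closed region contains I + B = 3337 + 6 = 3343 lattice points.

3343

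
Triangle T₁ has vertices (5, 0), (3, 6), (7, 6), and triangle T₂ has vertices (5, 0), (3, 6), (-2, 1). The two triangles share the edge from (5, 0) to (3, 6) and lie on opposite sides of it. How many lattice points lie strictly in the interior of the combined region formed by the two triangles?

27

The union is the simple quadrilateral with vertices (5, 0), (7, 6), (3, 6), (-2, 1) in order.
The shoelace formula gives twice the area as |[5·6 − 7·0] + [7·6 − 3·6] + [3·1 − (-2)·6] + [(-2)·0 − 5·1]| = 64, so the area is 32.
Along each edge there are gcd(|Δx|,|Δy|)+1 lattice points, so counting each shared vertex once the boundary has gcd(2,6) + gcd(4,0) + gcd(5,5) + gcd(7,1) = 2+4+5+1 = 12.
By Pick's theorem I = A − B/2 + 1 = 32 − 12/2 + 1 = 27.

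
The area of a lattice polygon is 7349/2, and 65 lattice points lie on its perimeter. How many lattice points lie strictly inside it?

3643

From Pick's theorem, I = A − B/2 + 1 = 7349/2 − 65/2 + 1 = 3643.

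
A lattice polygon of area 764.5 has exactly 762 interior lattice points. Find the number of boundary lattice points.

7

Pick's theorem gives A = I + B/2 − 1, so B = 2(A − I + 1) = 2(764.5 − 762 + 1) = 7.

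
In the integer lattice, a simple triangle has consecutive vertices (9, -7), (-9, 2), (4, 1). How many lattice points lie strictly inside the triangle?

By the shoelace formula, twice the signed area is |[9·2 − (-9)·(-7)] + [(-9)·1 − 4·2] + [4·(-7) − 9·1]| = 99, so the area is 99/2.
The number of boundary lattice points is Σ gcd(|Δx|,|Δy|) = gcd(18,9) + gcd(13,1) + gcd(5,8) = 9+1+1 = 11.
Pick's theorem gives I = A − B/2 + 1 = 99/2 − 11/2 + 1 = 45.

45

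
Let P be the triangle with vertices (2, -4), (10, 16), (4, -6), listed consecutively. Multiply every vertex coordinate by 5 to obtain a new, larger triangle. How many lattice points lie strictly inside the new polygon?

Using the shoelace formula, 2A = |(2·16 − 10·(-4)) + (10·(-6) − 4·16) + (4·(-4) − 2·(-6))| = 56, so the area is 28.
Along each edge there are gcd(|Δx|,|Δy|)+1 lattice points, so counting each shared vertex once the boundary has gcd(8,20) + gcd(6,22) + gcd(2,2) = 4+2+2 = 8.
Scaling by 5 multiplies the area by 5² = 25 (so the new area is 700) and multiplies the boundary lattice-point count by 5, giving 40.
By Pick's theorem, the interior count of the dilated polygon is 700 − 40/2 + 1 = 681.

681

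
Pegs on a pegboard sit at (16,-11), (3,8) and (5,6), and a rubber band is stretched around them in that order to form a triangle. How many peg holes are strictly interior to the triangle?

5

Using the shoelace formula, 2A = |[16·8 − 3·(-11)] + [3·6 − 5·8] + [5·(-11) − 16·6]| = 12, so the area is 6.
The number of boundary lattice points is Σ gcd(|Δx|,|Δy|) = gcd(13,19) + gcd(2,2) + gcd(11,17) = 1+2+1 = 4.
Pick's theorem gives I = A − B/2 + 1 = 6 − 4/2 + 1 = 5.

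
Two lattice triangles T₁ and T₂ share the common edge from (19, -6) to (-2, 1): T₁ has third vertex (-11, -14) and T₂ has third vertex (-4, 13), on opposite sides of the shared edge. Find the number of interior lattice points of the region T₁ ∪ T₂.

305

The union is the simple quadrilateral with vertices (19, -6), (-11, -14), (-2, 1), (-4, 13) in order.
By the shoelace formula, twice the signed area is |(19·(-14) − (-11)·(-6)) + ((-11)·1 − (-2)·(-14)) + ((-2)·13 − (-4)·1) + ((-4)·(-6) − 19·13)| = 616, so the area is 308.
Summing gcd(|Δx|,|Δy|) over the edges gives the boundary count: gcd(30,8) + gcd(9,15) + gcd(2,12) + gcd(23,19) = 2+3+2+1 = 8.
By Pick's theorem I = A − B/2 + 1 = 308 − 8/2 + 1 = 305.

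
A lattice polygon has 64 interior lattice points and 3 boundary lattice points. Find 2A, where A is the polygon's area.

Pick's theorem states A = I + B/2 − 1, so A = 64 + 3/2 − 1 = 129/2.
Hence 2A = 129.

129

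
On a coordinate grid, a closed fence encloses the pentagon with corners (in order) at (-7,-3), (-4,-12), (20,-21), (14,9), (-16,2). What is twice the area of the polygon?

1104

The shoelace formula gives twice the area as |((-7)·(-12) − (-4)·(-3)) + ((-4)·(-21) − 20·(-12)) + (20·9 − 14·(-21)) + (14·2 − (-16)·9) + ((-16)·(-3) − (-7)·2)| = 1104, so the area is 552.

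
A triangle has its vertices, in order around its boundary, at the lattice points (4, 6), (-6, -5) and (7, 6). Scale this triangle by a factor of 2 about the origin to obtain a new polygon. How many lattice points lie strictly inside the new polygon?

The shoelace formula gives twice the area as |[4·(-5) − (-6)·6] + [(-6)·6 − 7·(-5)] + [7·6 − 4·6]| = 33, so the area is 16.5.
Along each edge there are gcd(|Δx|,|Δy|)+1 lattice points, so counting each shared vertex once the boundary has gcd(10,11) + gcd(13,11) + gcd(3,0) = 1+1+3 = 5.
Scaling by 2 multiplies the area by 2² = 4 (so the new area is 66) and multiplies the boundary lattice-point count by 2, giving 10.
By Pick's theorem, the interior count of the dilated polygon is 66 − 10/2 + 1 = 62.

62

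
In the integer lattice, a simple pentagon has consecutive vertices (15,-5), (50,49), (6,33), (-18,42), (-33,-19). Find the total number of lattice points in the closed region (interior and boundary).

2689

Using the shoelace formula, 2A = |(15·49 − 50·(-5)) + (50·33 − 6·49) + (6·42 − (-18)·33) + ((-18)·(-19) − (-33)·42) + ((-33)·(-5) − 15·(-19))| = 5365, so the area is 2682.5.
Summing gcd(|Δx|,|Δy|) over the edges gives the boundary count: gcd(35,54) + gcd(44,16) + gcd(24,9) + gcd(15,61) + gcd(48,14) = 1+4+3+1+2 = 11.
Pick's theorem gives I = A − B/2 + 1 = 2682.5 − 11/2 + 1 = 2678, so the closed region contains I + B = 2678 + 11 = 2689 lattice points.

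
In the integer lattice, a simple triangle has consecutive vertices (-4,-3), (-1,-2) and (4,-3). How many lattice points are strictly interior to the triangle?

0

The shoelace formula gives twice the area as |((-4)·(-2) − (-1)·(-3)) + ((-1)·(-3) − 4·(-2)) + (4·(-3) − (-4)·(-3))| = 8, so the area is 4.
Summing gcd(|Δx|,|Δy|) over the edges gives the boundary count: gcd(3,1) + gcd(5,1) + gcd(8,0) = 1+1+8 = 10.
By Pick's theorem A = I + B/2 − 1, so I = 4 − 10/2 + 1 = 0.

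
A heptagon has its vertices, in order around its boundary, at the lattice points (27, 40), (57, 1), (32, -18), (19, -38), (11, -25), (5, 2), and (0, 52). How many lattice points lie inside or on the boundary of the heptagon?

Using the shoelace formula, 2A = |[27·1 − 57·40] + [57·(-18) − 32·1] + [32·(-38) − 19·(-18)] + [19·(-25) − 11·(-38)] + [11·2 − 5·(-25)] + [5·52 − 0·2] + [0·40 − 27·52]| = 5239, so the area is 2619.5.
Along each edge there are gcd(|Δx|,|Δy|)+1 lattice points, so counting each shared vertex once the boundary has gcd(30,39) + gcd(25,19) + gcd(13,20) + gcd(8,13) + gcd(6,27) + gcd(5,50) + gcd(27,12) = 3+1+1+1+3+5+3 = 17.
Pick's theorem gives I = A − B/2 + 1 = 2619.5 − 17/2 + 1 = 2612, so the closed region contains I + B = 2612 + 17 = 2629 lattice points.

2629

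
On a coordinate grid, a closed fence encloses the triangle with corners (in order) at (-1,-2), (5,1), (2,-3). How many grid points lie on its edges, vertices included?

The number of boundary lattice points is Σ gcd(|Δx|,|Δy|) = gcd(6,3) + gcd(3,4) + gcd(3,1) = 3+1+1 = 5.

5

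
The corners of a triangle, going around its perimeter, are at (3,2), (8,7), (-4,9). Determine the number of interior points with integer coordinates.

By the shoelace formula, twice the signed area is |[3·7 − 8·2] + [8·9 − (-4)·7] + [(-4)·2 − 3·9]| = 70, so the area is 35.
Summing gcd(|Δx|,|Δy|) over the edges gives the boundary count: gcd(5,5) + gcd(12,2) + gcd(7,7) = 5+2+7 = 14.
By Pick's theorem A = I + B/2 − 1, so I = 35 − 14/2 + 1 = 29.

29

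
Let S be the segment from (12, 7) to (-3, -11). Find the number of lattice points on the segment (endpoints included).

4

The number of lattice points on a segment between lattice points is gcd(|Δx|,|Δy|) + 1 = gcd(15,18) + 1 = 3 + 1 = 4.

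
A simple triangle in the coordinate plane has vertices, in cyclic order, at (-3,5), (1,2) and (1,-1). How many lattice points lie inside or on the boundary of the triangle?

10

Using the shoelace formula, 2A = |[(-3)·2 − 1·5] + [1·(-1) − 1·2] + [1·5 − (-3)·(-1)]| = 12, so the area is 6.
The number of boundary lattice points is Σ gcd(|Δx|,|Δy|) = gcd(4,3) + gcd(0,3) + gcd(4,6) = 1+3+2 = 6.
Pick's theorem gives I = A − B/2 + 1 = 6 − 6/2 + 1 = 4, so the closed region contains I + B = 4 + 6 = 10 lattice points.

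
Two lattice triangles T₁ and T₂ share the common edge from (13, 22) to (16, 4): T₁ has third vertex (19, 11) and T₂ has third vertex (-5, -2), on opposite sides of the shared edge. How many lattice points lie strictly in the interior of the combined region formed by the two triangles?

231

The union is the simple quadrilateral with vertices (13, 22), (19, 11), (16, 4), (-5, -2) in order.
By the shoelace formula, twice the signed area is |[13·11 − 19·22] + [19·4 − 16·11] + [16·(-2) − (-5)·4] + [(-5)·22 − 13·(-2)]| = 471, so the area is 471/2.
Summing gcd(|Δx|,|Δy|) over the edges gives the boundary count: gcd(6,11) + gcd(3,7) + gcd(21,6) + gcd(18,24) = 1+1+3+6 = 11.
By Pick's theorem I = A − B/2 + 1 = 471/2 − 11/2 + 1 = 231.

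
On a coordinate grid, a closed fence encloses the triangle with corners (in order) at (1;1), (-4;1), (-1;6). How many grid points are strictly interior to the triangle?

10

Using the shoelace formula, 2A = |(1·1 − (-4)·1) + ((-4)·6 − (-1)·1) + ((-1)·1 − 1·6)| = 25, so the area is 25/2.
The number of boundary lattice points is Σ gcd(|Δx|,|Δy|) = gcd(5,0) + gcd(3,5) + gcd(2,5) = 5+1+1 = 7.
Pick's theorem gives I = A − B/2 + 1 = 25/2 − 7/2 + 1 = 10.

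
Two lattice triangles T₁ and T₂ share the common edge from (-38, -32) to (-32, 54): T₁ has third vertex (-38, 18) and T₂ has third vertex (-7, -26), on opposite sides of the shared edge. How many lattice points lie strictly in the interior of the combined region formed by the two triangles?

The union is the simple quadrilateral with vertices (-38, -32), (-38, 18), (-32, 54), (-7, -26) in order.
Using the shoelace formula, 2A = |((-38)·18 − (-38)·(-32)) + ((-38)·54 − (-32)·18) + ((-32)·(-26) − (-7)·54) + ((-7)·(-32) − (-38)·(-26))| = 2930, so the area is 1465.
Summing gcd(|Δx|,|Δy|) over the edges gives the boundary count: gcd(0,50) + gcd(6,36) + gcd(25,80) + gcd(31,6) = 50+6+5+1 = 62.
By Pick's theorem I = A − B/2 + 1 = 1465 − 62/2 + 1 = 1435.

1435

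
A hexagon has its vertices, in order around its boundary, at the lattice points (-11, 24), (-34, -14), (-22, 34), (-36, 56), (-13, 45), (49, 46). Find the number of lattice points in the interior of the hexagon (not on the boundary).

Using the shoelace formula, 2A = |((-11)·(-14) − (-34)·24) + ((-34)·34 − (-22)·(-14)) + ((-22)·56 − (-36)·34) + ((-36)·45 − (-13)·56) + ((-13)·46 − 49·45) + (49·24 − (-11)·46)| = 2515, so the area is 2515/2.
Along each edge there are gcd(|Δx|,|Δy|)+1 lattice points, so counting each shared vertex once the boundary has gcd(23,38) + gcd(12,48) + gcd(14,22) + gcd(23,11) + gcd(62,1) + gcd(60,22) = 1+12+2+1+1+2 = 19.
By Pick's theorem A = I + B/2 − 1, so I = 2515/2 − 19/2 + 1 = 1249.

1249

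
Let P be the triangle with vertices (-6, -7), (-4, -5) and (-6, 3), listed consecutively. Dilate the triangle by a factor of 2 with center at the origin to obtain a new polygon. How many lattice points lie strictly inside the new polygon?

By the shoelace formula, twice the signed area is |((-6)·(-5) − (-4)·(-7)) + ((-4)·3 − (-6)·(-5)) + ((-6)·(-7) − (-6)·3)| = 20, so the area is 10.
Summing gcd(|Δx|,|Δy|) over the edges gives the boundary count: gcd(2,2) + gcd(2,8) + gcd(0,10) = 2+2+10 = 14.
Scaling by 2 multiplies the area by 2² = 4 (so the new area is 40) and multiplies the boundary lattice-point count by 2, giving 28.
By Pick's theorem, the interior count of the dilated polygon is 40 − 28/2 + 1 = 27.

27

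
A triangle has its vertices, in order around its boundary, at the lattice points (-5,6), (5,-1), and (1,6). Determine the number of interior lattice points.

18

By the shoelace formula, twice the signed area is |((-5)·(-1) − 5·6) + (5·6 − 1·(-1)) + (1·6 − (-5)·6)| = 42, so the area is 21.
Summing gcd(|Δx|,|Δy|) over the edges gives the boundary count: gcd(10,7) + gcd(4,7) + gcd(6,0) = 1+1+6 = 8.
Pick's theorem gives I = A − B/2 + 1 = 21 − 8/2 + 1 = 18.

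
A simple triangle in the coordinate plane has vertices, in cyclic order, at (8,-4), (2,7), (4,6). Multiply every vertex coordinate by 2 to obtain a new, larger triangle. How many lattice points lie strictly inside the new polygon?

Using the shoelace formula, 2A = |[8·7 − 2·(-4)] + [2·6 − 4·7] + [4·(-4) − 8·6]| = 16, so the area is 8.
Along each edge there are gcd(|Δx|,|Δy|)+1 lattice points, so counting each shared vertex once the boundary has gcd(6,11) + gcd(2,1) + gcd(4,10) = 1+1+2 = 4.
Scaling by 2 multiplies the area by 2² = 4 (so the new area is 32) and multiplies the boundary lattice-point count by 2, giving 8.
By Pick's theorem, the interior count of the dilated polygon is 32 − 8/2 + 1 = 29.

29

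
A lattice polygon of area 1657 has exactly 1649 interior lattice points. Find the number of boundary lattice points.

Pick's theorem gives A = I + B/2 − 1, so B = 2(A − I + 1) = 2(1657 − 1649 + 1) = 18.

18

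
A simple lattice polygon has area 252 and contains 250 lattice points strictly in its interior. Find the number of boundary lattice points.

Pick's theorem gives A = I + B/2 − 1, so B = 2(A − I + 1) = 2(252 − 250 + 1) = 6.

6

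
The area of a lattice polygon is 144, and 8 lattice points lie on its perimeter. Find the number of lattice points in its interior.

141

From Pick's theorem, I = A − B/2 + 1 = 144 − 8/2 + 1 = 141.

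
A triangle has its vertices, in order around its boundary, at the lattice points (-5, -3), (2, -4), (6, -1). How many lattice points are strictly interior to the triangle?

By the shoelace formula, twice the signed area is |[(-5)·(-4) − 2·(-3)] + [2·(-1) − 6·(-4)] + [6·(-3) − (-5)·(-1)]| = 25, so the area is 25/2.
Along each edge there are gcd(|Δx|,|Δy|)+1 lattice points, so counting each shared vertex once the boundary has gcd(7,1) + gcd(4,3) + gcd(11,2) = 1+1+1 = 3.
By Pick's theorem A = I + B/2 − 1, so I = 25/2 − 3/2 + 1 = 12.

12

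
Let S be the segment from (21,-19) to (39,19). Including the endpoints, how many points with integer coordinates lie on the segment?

3

The number of lattice points on a segment between lattice points is gcd(|Δx|,|Δy|) + 1 = gcd(18,38) + 1 = 2 + 1 = 3.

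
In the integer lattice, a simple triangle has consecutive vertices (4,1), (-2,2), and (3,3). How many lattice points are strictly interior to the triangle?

5

Using the shoelace formula, 2A = |[4·2 − (-2)·1] + [(-2)·3 − 3·2] + [3·1 − 4·3]| = 11, so the area is 11/2.
The number of boundary lattice points is Σ gcd(|Δx|,|Δy|) = gcd(6,1) + gcd(5,1) + gcd(1,2) = 1+1+1 = 3.
Pick's theorem gives I = A − B/2 + 1 = 11/2 − 3/2 + 1 = 5.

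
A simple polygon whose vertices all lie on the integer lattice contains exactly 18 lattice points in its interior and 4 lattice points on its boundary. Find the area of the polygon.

By Pick's theorem, A = I + B/2 − 1 = 18 + 4/2 − 1 = 19.

19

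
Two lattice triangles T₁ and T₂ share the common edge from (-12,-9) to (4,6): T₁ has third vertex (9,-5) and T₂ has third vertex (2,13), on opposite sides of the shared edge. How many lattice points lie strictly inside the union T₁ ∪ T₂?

195

The union is the simple quadrilateral with vertices (-12,-9), (9,-5), (4,6), (2,13) in order.
By the shoelace formula, twice the signed area is |[(-12)·(-5) − 9·(-9)] + [9·6 − 4·(-5)] + [4·13 − 2·6] + [2·(-9) − (-12)·13]| = 393, so the area is 196.5.
Summing gcd(|Δx|,|Δy|) over the edges gives the boundary count: gcd(21,4) + gcd(5,11) + gcd(2,7) + gcd(14,22) = 1+1+1+2 = 5.
By Pick's theorem I = A − B/2 + 1 = 196.5 − 5/2 + 1 = 195.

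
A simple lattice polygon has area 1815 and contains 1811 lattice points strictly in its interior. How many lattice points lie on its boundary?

10

Pick's theorem gives A = I + B/2 − 1, so B = 2(A − I + 1) = 2(1815 − 1811 + 1) = 10.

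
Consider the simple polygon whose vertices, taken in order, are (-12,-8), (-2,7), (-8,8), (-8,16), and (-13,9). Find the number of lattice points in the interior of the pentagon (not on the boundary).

By the shoelace formula, twice the signed area is |[(-12)·7 − (-2)·(-8)] + [(-2)·8 − (-8)·7] + [(-8)·16 − (-8)·8] + [(-8)·9 − (-13)·16] + [(-13)·(-8) − (-12)·9]| = 224, so the area is 112.
The number of boundary lattice points is Σ gcd(|Δx|,|Δy|) = gcd(10,15) + gcd(6,1) + gcd(0,8) + gcd(5,7) + gcd(1,17) = 5+1+8+1+1 = 16.
Pick's theorem gives I = A − B/2 + 1 = 112 − 16/2 + 1 = 105.

105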